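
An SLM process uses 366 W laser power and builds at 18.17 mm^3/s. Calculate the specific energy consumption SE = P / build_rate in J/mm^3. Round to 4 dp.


SE = 366 / 18.17 = 20.1431 J/mm^3


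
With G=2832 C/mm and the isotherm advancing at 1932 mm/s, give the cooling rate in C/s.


CR = 2832 * 1932 = 5471424 C/s


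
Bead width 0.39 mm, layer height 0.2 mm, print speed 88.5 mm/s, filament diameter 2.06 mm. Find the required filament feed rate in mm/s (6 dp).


Q = 0.39 * 0.2 * 88.5 = 6.903 mm^3/s
A_fil = pi*(2.06/2)^2 = 3.33291565 mm^2
v_feed = 6.903 / 3.33291565 = 2.07116 mm/s


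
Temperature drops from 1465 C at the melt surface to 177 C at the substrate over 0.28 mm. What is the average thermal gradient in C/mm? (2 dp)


G = (1465-177)/0.28 = 4600.0 C/mm


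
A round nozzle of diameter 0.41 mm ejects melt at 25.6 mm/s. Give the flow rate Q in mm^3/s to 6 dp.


A = pi*(0.41/2)^2 = 0.13202543 mm^2
Q = 0.13202543 * 25.6 = 3.379851 mm^3/s


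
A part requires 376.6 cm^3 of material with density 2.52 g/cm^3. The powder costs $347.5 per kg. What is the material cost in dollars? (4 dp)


Mass = 376.6*2.52/1000 = 0.949032 kg
Cost = 0.949032 * 347.5 = 329.7886 $


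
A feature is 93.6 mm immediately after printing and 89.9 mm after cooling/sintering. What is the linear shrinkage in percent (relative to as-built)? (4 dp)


Shrinkage = ((93.6-89.9)/93.6)*100 = 3.953 %


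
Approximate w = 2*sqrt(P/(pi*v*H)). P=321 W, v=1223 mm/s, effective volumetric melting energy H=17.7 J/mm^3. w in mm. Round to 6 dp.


w = 2*sqrt(321/(pi*1223*17.7)) = 0.137407 mm


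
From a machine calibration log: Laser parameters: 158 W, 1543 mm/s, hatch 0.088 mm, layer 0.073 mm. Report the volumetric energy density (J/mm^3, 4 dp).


E = 158 / (1543*0.088*0.073) = 15.9399 J/mm^3


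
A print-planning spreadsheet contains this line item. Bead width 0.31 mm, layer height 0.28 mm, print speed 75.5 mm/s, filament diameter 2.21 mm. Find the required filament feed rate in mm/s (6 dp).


Q = 0.31 * 0.28 * 75.5 = 6.5534 mm^3/s
A_fil = pi*(2.21/2)^2 = 3.83596317 mm^2
v_feed = 6.5534 / 3.83596317 = 1.708411 mm/s


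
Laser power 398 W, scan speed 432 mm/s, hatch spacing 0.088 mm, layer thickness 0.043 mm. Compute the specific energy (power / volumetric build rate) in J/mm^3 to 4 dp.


Build rate = 432 * 0.088 * 0.043 = 1.634688 mm^3/s
SE = 398 / 1.634688 = 243.4715 J/mm^3


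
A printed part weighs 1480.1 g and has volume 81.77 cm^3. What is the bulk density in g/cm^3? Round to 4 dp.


rho = 1480.1 / 81.77 = 18.1008 g/cm^3


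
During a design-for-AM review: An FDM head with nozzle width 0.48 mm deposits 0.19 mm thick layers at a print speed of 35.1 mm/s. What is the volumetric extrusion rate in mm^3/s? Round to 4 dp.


Rate = 0.48 * 0.19 * 35.1 = 3.2011 mm^3/s


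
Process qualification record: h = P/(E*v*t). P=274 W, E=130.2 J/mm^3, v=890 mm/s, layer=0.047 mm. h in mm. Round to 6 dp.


h = 274 / (130.2*890*0.047) = 0.05031 mm


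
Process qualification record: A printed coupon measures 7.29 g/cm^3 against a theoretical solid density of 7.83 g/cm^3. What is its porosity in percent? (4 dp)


Porosity = (1-7.29/7.83)*100 = 6.8966 %


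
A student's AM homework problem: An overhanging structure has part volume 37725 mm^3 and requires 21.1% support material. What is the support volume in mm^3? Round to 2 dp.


V_support = 37725 * 0.211 = 7959.98 mm^3


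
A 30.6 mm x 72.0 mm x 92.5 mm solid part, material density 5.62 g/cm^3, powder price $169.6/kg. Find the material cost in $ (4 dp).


V = 30.6 * 72.0 * 92.5 = 203796.0 mm^3 = 203.796 cm^3
Mass = 203.796 * 5.62 / 1000 = 1.14533352 kg
Cost = 1.14533352 * 169.6 = 194.2486 $


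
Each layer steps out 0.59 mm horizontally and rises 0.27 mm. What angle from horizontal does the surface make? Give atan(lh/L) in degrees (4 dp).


angle = atan(0.27/0.59) = 24.5901 degrees


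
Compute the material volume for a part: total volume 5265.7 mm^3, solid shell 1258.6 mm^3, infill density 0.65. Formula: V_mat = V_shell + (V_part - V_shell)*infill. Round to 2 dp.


V_infill = (5265.7 - 1258.6) * 0.65 = 2604.62
V_total = 1258.6 + 2604.62 = 3863.22 mm^3


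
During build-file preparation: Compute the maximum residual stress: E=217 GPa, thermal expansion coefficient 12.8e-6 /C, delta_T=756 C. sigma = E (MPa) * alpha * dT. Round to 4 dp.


sigma = 217*1000 * 12.8e-6 * 756 = 2099.8656 MPa


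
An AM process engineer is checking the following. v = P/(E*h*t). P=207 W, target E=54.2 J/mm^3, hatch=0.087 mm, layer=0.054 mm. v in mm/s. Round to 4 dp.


v = 207 / (54.2*0.087*0.054) = 812.9392 mm/s


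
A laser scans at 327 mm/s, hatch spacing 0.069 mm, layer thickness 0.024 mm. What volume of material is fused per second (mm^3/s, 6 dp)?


Rate = 327 * 0.069 * 0.024 = 0.541512 mm^3/s


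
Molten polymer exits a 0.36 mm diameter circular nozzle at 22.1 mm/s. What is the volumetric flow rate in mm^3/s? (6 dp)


A = pi*(0.36/2)^2 = 0.1017876 mm^2
Q = 0.1017876 * 22.1 = 2.249506 mm^3/s


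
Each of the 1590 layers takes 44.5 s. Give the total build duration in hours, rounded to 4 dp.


t = 1590 * 44.5 / 3600 = 19.6542 hrs


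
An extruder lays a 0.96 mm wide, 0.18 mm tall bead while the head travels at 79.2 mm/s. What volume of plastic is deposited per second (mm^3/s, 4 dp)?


Rate = 0.96 * 0.18 * 79.2 = 13.6858 mm^3/s


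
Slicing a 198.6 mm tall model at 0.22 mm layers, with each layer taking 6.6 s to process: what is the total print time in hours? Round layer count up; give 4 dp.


Layers = ceil(198.6/0.22) = 903
t = 903 * 6.6 / 3600 = 1.6555 hrs


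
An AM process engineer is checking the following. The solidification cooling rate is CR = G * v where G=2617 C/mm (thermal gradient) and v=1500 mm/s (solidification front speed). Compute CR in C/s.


CR = 2617 * 1500 = 3925500 C/s


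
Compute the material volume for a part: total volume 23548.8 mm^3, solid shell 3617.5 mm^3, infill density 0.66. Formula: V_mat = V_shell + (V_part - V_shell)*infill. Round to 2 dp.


V_infill = (23548.8 - 3617.5) * 0.66 = 13154.66
V_total = 3617.5 + 13154.66 = 16772.16 mm^3


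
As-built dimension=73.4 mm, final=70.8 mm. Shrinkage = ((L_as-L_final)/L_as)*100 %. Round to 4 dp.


Shrinkage = ((73.4-70.8)/73.4)*100 = 3.5422 %


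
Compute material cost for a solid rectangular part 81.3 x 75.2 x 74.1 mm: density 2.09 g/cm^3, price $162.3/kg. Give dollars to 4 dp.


V = 81.3 * 75.2 * 74.1 = 453029.616 mm^3 = 453.029616 cm^3
Mass = 453.029616 * 2.09 / 1000 = 0.9468319 kg
Cost = 0.9468319 * 162.3 = 153.6708 $


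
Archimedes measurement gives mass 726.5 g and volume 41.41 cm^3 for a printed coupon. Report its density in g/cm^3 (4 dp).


rho = 726.5 / 41.41 = 17.5441 g/cm^3


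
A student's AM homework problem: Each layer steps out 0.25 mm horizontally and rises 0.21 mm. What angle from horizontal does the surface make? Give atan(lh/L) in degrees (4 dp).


angle = atan(0.21/0.25) = 40.0303 degrees


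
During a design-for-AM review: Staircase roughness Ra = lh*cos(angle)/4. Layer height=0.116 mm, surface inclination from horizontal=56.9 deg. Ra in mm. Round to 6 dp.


Ra = 0.116 * cos(56.9) / 4 = 0.015837 mm


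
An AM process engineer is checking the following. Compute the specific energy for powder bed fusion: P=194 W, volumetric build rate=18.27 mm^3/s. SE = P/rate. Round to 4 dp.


SE = 194 / 18.27 = 10.6185 J/mm^3


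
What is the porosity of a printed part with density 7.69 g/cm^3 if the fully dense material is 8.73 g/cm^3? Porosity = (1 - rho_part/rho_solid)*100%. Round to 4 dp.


Porosity = (1-7.69/8.73)*100 = 11.9129 %


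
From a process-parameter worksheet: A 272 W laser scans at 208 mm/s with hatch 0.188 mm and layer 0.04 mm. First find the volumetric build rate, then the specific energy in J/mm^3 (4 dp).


Build rate = 208 * 0.188 * 0.04 = 1.56416 mm^3/s
SE = 272 / 1.56416 = 173.8953 J/mm^3


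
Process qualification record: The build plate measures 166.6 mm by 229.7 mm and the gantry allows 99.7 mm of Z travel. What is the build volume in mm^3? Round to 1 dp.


V = 166.6 * 229.7 * 99.7 = 3815321.6 mm^3


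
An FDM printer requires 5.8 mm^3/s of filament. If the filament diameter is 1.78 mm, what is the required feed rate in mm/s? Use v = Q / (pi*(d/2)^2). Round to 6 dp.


A = pi*(1.78/2)^2 = 2.488456
v = 5.8 / 2.488456 = 2.330763 mm/s


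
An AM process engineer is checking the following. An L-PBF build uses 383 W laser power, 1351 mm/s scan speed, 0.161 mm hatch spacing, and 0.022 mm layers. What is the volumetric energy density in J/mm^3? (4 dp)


E = 383 / (1351*0.161*0.022) = 80.0377 J/mm^3


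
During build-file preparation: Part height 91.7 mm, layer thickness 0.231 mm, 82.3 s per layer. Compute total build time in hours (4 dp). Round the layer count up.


Layers = ceil(91.7/0.231) = 397
t = 397 * 82.3 / 3600 = 9.0759 hrs


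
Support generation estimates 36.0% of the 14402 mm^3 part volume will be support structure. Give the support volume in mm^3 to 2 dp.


V_support = 14402 * 0.36 = 5184.72 mm^3


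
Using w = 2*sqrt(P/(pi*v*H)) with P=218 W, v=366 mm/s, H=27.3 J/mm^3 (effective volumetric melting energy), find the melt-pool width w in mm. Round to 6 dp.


w = 2*sqrt(218/(pi*366*27.3)) = 0.166672 mm


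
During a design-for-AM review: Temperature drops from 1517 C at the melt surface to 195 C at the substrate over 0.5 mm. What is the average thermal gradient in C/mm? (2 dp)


G = (1517-195)/0.5 = 2644.0 C/mm


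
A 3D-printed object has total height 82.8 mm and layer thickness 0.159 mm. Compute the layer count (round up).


Layers = ceil(82.8/0.159) = 521


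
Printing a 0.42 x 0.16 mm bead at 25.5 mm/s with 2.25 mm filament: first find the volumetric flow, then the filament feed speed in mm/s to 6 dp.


Q = 0.42 * 0.16 * 25.5 = 1.7136 mm^3/s
A_fil = pi*(2.25/2)^2 = 3.9760782 mm^2
v_feed = 1.7136 / 3.9760782 = 0.430977 mm/s


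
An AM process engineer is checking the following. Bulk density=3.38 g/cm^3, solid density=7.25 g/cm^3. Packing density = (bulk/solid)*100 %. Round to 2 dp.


Packing = (3.38/7.25)*100 = 46.62 %


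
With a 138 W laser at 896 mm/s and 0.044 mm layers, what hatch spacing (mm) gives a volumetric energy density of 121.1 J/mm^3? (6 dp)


h = 138 / (121.1*896*0.044) = 0.028905 mm


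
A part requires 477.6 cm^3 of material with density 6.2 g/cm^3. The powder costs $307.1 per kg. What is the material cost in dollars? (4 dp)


Mass = 477.6*6.2/1000 = 2.96112 kg
Cost = 2.96112 * 307.1 = 909.36 $


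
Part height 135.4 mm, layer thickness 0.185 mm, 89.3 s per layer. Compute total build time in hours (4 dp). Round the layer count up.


Layers = ceil(135.4/0.185) = 732
t = 732 * 89.3 / 3600 = 18.1577 hrs


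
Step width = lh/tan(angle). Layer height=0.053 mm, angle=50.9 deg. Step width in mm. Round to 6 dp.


step = 0.053 / tan(50.9) = 0.043072 mm


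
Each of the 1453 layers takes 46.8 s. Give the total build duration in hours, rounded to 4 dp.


t = 1453 * 46.8 / 3600 = 18.889 hrs


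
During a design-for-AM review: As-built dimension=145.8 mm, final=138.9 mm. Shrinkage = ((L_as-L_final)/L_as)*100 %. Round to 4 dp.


Shrinkage = ((145.8-138.9)/145.8)*100 = 4.7325 %


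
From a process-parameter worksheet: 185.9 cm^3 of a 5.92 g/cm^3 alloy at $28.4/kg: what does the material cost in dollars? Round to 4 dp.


Mass = 185.9*5.92/1000 = 1.100528 kg
Cost = 1.100528 * 28.4 = 31.255 $


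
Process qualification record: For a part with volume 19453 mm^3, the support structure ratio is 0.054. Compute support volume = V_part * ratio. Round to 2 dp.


V_support = 19453 * 0.054 = 1050.46 mm^3


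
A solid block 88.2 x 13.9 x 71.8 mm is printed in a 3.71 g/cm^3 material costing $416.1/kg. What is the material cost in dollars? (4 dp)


V = 88.2 * 13.9 * 71.8 = 88025.364 mm^3 = 88.025364 cm^3
Mass = 88.025364 * 3.71 / 1000 = 0.3265741 kg
Cost = 0.3265741 * 416.1 = 135.8875 $


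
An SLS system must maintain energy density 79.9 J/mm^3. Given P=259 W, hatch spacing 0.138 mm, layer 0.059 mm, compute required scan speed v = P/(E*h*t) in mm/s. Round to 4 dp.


v = 259 / (79.9*0.138*0.059) = 398.1272 mm/s


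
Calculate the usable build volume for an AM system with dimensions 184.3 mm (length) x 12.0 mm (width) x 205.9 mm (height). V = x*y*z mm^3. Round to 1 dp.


V = 184.3 * 12.0 * 205.9 = 455368.4 mm^3


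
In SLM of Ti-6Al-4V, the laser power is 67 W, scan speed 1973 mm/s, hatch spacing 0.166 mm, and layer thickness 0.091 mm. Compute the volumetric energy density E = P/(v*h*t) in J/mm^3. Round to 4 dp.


E = 67 / (1973*0.166*0.091) = 2.248 J/mm^3


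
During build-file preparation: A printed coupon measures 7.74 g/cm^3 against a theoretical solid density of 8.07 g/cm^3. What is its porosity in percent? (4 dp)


Porosity = (1-7.74/8.07)*100 = 4.0892 %


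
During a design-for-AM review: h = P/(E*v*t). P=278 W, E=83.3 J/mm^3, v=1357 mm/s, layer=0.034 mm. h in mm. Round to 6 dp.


h = 278 / (83.3*1357*0.034) = 0.072334 mm


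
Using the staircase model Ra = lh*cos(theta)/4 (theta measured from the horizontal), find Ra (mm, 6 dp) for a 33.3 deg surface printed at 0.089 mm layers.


Ra = 0.089 * cos(33.3) / 4 = 0.018597 mm


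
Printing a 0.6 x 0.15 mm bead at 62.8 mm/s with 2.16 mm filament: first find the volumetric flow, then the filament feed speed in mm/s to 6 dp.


Q = 0.6 * 0.15 * 62.8 = 5.652 mm^3/s
A_fil = pi*(2.16/2)^2 = 3.66435367 mm^2
v_feed = 5.652 / 3.66435367 = 1.542428 mm/s


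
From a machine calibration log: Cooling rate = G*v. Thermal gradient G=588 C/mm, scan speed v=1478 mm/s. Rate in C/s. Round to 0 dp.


CR = 588 * 1478 = 869064 C/s


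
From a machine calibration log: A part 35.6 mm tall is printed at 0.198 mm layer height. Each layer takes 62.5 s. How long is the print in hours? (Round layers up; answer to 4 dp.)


Layers = ceil(35.6/0.198) = 180
t = 180 * 62.5 / 3600 = 3.125 hrs


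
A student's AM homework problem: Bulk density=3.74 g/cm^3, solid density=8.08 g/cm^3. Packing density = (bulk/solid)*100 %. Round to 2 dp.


Packing = (3.74/8.08)*100 = 46.29 %


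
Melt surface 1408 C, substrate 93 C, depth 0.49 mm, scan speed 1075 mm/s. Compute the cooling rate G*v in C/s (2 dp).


G = (1408-93)/0.49 = 2683.67346939 C/mm
CR = 2683.67346939 * 1075 = 2884948.98 C/s


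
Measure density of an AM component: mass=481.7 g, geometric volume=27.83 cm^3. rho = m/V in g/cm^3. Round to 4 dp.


rho = 481.7 / 27.83 = 17.3087 g/cm^3


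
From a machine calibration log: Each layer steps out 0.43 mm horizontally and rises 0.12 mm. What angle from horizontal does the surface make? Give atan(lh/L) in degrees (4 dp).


angle = atan(0.12/0.43) = 15.5928 degrees


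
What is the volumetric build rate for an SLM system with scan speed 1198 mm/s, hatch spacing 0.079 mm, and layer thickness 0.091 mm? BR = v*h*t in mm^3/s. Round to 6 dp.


Rate = 1198 * 0.079 * 0.091 = 8.612422 mm^3/s


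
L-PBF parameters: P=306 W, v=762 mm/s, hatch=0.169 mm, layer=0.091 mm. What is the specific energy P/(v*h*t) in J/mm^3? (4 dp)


Build rate = 762 * 0.169 * 0.091 = 11.718798 mm^3/s
SE = 306 / 11.718798 = 26.1119 J/mm^3


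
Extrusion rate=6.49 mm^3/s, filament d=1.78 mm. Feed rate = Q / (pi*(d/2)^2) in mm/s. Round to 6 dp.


A = pi*(1.78/2)^2 = 2.488456
v = 6.49 / 2.488456 = 2.608043 mm/s


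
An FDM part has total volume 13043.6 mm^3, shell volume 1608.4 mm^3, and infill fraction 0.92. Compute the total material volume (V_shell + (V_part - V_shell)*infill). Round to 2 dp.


V_infill = (13043.6 - 1608.4) * 0.92 = 10520.38
V_total = 1608.4 + 10520.38 = 12128.78 mm^3


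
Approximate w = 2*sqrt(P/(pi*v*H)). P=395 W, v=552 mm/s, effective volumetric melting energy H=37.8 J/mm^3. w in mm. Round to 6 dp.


w = 2*sqrt(395/(pi*552*37.8)) = 0.155252 mm


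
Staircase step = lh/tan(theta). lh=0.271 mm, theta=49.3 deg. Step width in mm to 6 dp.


step = 0.271 / tan(49.3) = 0.233097 mm


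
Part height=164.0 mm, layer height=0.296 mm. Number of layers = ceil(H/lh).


Layers = ceil(164.0/0.296) = 555


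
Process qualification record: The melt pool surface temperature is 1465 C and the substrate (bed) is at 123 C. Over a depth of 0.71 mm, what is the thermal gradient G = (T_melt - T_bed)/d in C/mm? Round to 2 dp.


G = (1465-123)/0.71 = 1890.14 C/mm


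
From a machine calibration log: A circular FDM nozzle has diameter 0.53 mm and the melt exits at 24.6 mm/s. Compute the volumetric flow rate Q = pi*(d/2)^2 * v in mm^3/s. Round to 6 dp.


A = pi*(0.53/2)^2 = 0.22061834 mm^2
Q = 0.22061834 * 24.6 = 5.427211 mm^3/s


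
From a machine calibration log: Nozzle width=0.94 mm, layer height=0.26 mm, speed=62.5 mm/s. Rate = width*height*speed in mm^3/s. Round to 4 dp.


Rate = 0.94 * 0.26 * 62.5 = 15.275 mm^3/s


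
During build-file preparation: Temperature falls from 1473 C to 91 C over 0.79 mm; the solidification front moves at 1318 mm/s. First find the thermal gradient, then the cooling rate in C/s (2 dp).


G = (1473-91)/0.79 = 1749.36708861 C/mm
CR = 1749.36708861 * 1318 = 2305665.82 C/s


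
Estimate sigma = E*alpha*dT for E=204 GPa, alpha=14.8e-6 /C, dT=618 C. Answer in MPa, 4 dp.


sigma = 204*1000 * 14.8e-6 * 618 = 1865.8656 MPa


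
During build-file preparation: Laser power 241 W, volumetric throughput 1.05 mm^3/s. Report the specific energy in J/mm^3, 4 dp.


SE = 241 / 1.05 = 229.5238 J/mm^3


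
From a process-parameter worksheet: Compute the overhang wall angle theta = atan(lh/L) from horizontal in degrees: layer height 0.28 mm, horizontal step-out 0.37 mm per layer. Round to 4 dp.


angle = atan(0.28/0.37) = 37.1169 degrees


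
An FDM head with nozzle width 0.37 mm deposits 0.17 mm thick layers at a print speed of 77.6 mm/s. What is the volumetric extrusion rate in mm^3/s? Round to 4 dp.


Rate = 0.37 * 0.17 * 77.6 = 4.881 mm^3/s


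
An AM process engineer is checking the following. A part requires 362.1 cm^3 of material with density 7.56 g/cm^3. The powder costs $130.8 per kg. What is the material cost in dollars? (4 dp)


Mass = 362.1*7.56/1000 = 2.737476 kg
Cost = 2.737476 * 130.8 = 358.0619 $


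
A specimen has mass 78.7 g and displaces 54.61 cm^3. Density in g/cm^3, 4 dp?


rho = 78.7 / 54.61 = 1.4411 g/cm^3


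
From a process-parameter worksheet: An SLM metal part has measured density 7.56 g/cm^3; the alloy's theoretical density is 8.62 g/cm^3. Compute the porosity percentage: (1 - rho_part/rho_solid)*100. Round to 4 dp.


Porosity = (1-7.56/8.62)*100 = 12.297 %


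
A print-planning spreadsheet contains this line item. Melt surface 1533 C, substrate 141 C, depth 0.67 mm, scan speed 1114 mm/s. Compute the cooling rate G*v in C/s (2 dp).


G = (1533-141)/0.67 = 2077.6119403 C/mm
CR = 2077.6119403 * 1114 = 2314459.7 C/s


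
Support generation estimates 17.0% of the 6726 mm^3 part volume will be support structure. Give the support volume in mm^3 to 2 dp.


V_support = 6726 * 0.17 = 1143.42 mm^3


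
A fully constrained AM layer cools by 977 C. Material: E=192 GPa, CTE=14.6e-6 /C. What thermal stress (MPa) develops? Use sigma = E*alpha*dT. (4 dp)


sigma = 192*1000 * 14.6e-6 * 977 = 2738.7264 MPa


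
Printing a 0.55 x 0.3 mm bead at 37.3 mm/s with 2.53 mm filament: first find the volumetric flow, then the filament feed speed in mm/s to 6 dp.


Q = 0.55 * 0.3 * 37.3 = 6.1545 mm^3/s
A_fil = pi*(2.53/2)^2 = 5.0272551 mm^2
v_feed = 6.1545 / 5.0272551 = 1.224227 mm/s


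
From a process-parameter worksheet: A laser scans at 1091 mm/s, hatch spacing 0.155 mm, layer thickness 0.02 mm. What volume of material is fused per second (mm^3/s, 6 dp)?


Rate = 1091 * 0.155 * 0.02 = 3.3821 mm^3/s


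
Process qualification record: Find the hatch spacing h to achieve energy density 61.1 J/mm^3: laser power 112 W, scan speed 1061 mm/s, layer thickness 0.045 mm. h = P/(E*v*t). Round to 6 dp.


h = 112 / (61.1*1061*0.045) = 0.038393 mm


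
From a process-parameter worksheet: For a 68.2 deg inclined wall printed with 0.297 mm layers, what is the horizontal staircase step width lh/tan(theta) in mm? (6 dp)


step = 0.297 / tan(68.2) = 0.118792 mm


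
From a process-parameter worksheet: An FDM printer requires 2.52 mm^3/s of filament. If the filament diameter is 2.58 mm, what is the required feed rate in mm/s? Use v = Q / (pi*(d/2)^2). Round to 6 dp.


A = pi*(2.58/2)^2 = 5.227924
v = 2.52 / 5.227924 = 0.482027 mm/s


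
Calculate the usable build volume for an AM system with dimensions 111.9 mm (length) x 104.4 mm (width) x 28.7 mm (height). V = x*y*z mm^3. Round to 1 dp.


V = 111.9 * 104.4 * 28.7 = 335283.7 mm^3


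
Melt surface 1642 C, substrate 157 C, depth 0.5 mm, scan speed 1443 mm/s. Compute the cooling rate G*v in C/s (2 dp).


G = (1642-157)/0.5 = 2970.0 C/mm
CR = 2970.0 * 1443 = 4285710.0 C/s


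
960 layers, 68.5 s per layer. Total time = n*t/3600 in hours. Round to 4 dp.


t = 960 * 68.5 / 3600 = 18.2667 hrs


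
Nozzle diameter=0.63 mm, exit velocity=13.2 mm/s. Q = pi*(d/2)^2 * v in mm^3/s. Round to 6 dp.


A = pi*(0.63/2)^2 = 0.31172453 mm^2
Q = 0.31172453 * 13.2 = 4.114764 mm^3/s


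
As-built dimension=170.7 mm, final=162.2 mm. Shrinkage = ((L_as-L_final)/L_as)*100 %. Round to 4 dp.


Shrinkage = ((170.7-162.2)/170.7)*100 = 4.9795 %


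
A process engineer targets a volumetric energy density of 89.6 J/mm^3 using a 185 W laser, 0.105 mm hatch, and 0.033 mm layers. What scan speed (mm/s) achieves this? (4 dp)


v = 185 / (89.6*0.105*0.033) = 595.8823 mm/s


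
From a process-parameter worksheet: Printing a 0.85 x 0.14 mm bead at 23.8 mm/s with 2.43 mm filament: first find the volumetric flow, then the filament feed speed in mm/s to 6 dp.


Q = 0.85 * 0.14 * 23.8 = 2.8322 mm^3/s
A_fil = pi*(2.43/2)^2 = 4.63769762 mm^2
v_feed = 2.8322 / 4.63769762 = 0.610691 mm/s


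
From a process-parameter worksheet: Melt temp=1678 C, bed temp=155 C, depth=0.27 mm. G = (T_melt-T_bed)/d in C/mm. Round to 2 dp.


G = (1678-155)/0.27 = 5640.74 C/mm


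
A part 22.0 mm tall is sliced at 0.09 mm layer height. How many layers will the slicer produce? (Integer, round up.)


Layers = ceil(22.0/0.09) = 245


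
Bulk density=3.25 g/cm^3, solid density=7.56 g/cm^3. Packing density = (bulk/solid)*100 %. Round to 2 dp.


Packing = (3.25/7.56)*100 = 42.99 %


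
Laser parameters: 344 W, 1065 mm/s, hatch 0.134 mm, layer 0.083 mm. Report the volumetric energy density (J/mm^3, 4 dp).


E = 344 / (1065*0.134*0.083) = 29.042 J/mm^3


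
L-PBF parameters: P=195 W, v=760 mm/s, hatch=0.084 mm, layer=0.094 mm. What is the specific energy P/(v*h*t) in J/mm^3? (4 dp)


Build rate = 760 * 0.084 * 0.094 = 6.00096 mm^3/s
SE = 195 / 6.00096 = 32.4948 J/mm^3


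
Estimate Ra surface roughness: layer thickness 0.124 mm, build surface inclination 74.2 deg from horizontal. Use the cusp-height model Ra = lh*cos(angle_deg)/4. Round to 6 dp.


Ra = 0.124 * cos(74.2) / 4 = 0.008441 mm


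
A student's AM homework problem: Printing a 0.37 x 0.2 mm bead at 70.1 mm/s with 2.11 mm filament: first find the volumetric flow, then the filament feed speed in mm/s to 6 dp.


Q = 0.37 * 0.2 * 70.1 = 5.1874 mm^3/s
A_fil = pi*(2.11/2)^2 = 3.49667116 mm^2
v_feed = 5.1874 / 3.49667116 = 1.483525 mm/s


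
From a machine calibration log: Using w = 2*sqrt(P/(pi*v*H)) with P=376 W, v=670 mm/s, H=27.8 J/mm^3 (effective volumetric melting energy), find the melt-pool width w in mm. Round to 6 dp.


w = 2*sqrt(376/(pi*670*27.8)) = 0.160321 mm


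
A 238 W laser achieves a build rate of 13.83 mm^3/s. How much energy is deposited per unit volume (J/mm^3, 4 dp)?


SE = 238 / 13.83 = 17.209 J/mm^3


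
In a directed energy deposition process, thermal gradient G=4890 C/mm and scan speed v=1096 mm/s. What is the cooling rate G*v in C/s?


CR = 4890 * 1096 = 5359440 C/s


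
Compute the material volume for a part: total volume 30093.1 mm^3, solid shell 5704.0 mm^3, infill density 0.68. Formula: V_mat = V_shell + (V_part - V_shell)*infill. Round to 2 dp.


V_infill = (30093.1 - 5704.0) * 0.68 = 16584.59
V_total = 5704.0 + 16584.59 = 22288.59 mm^3


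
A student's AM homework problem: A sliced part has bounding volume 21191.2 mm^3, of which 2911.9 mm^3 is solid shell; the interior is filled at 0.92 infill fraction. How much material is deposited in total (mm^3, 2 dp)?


V_infill = (21191.2 - 2911.9) * 0.92 = 16816.96
V_total = 2911.9 + 16816.96 = 19728.86 mm^3


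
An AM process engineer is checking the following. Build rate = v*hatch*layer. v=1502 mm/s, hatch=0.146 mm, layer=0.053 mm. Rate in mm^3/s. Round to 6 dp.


Rate = 1502 * 0.146 * 0.053 = 11.622476 mm^3/s


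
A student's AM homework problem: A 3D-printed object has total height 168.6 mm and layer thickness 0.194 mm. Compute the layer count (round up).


Layers = ceil(168.6/0.194) = 870


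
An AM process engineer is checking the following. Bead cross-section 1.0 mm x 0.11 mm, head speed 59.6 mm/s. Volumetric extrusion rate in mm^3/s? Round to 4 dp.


Rate = 1.0 * 0.11 * 59.6 = 6.556 mm^3/s


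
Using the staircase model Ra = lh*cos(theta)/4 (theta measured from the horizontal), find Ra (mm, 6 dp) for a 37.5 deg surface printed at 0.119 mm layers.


Ra = 0.119 * cos(37.5) / 4 = 0.023602 mm


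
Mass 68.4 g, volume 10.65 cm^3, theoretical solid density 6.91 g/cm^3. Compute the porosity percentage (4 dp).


rho_part = 68.4 / 10.65 = 6.42253521 g/cm^3
Porosity = (1 - 6.42253521/6.91)*100 = 7.0545 %


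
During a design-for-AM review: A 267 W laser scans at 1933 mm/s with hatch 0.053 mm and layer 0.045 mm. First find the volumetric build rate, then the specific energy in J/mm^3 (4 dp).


Build rate = 1933 * 0.053 * 0.045 = 4.610205 mm^3/s
SE = 267 / 4.610205 = 57.915 J/mm^3


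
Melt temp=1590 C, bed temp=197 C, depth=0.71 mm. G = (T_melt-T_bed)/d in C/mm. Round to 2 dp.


G = (1590-197)/0.71 = 1961.97 C/mm


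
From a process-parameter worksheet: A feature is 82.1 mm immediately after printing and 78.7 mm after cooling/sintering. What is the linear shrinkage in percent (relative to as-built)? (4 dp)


Shrinkage = ((82.1-78.7)/82.1)*100 = 4.1413 %


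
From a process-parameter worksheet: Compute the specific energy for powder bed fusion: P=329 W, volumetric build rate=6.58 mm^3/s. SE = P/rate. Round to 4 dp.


SE = 329 / 6.58 = 50.0 J/mm^3


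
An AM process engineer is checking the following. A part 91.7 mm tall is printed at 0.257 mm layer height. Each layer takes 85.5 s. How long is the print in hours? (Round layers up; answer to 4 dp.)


Layers = ceil(91.7/0.257) = 357
t = 357 * 85.5 / 3600 = 8.4788 hrs


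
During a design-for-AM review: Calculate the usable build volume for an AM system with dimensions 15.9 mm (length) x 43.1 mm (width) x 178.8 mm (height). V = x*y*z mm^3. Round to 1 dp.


V = 15.9 * 43.1 * 178.8 = 122529.9 mm^3


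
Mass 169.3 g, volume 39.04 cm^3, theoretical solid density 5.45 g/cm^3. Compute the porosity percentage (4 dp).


rho_part = 169.3 / 39.04 = 4.33657787 g/cm^3
Porosity = (1 - 4.33657787/5.45)*100 = 20.4298 %


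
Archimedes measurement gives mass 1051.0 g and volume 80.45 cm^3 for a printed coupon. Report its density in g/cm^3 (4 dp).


rho = 1051.0 / 80.45 = 13.064 g/cm^3


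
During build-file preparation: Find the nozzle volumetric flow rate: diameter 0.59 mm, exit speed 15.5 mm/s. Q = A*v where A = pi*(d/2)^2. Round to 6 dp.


A = pi*(0.59/2)^2 = 0.2733971 mm^2
Q = 0.2733971 * 15.5 = 4.237655 mm^3/s


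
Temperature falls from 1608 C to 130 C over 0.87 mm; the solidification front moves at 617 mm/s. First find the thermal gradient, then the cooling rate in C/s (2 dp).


G = (1608-130)/0.87 = 1698.85057471 C/mm
CR = 1698.85057471 * 617 = 1048190.8 C/s


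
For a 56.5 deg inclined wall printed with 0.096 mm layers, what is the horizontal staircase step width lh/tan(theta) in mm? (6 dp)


step = 0.096 / tan(56.5) = 0.063541 mm


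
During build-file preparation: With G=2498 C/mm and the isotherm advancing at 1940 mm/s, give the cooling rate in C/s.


CR = 2498 * 1940 = 4846120 C/s


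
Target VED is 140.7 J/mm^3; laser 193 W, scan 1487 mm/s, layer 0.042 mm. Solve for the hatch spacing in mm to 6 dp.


h = 193 / (140.7*1487*0.042) = 0.021964 mm


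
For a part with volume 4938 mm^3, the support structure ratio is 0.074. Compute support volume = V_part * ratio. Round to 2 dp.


V_support = 4938 * 0.074 = 365.41 mm^3


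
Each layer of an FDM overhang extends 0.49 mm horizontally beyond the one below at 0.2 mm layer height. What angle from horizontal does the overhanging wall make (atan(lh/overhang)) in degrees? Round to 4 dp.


angle = atan(0.2/0.49) = 22.2035 degrees


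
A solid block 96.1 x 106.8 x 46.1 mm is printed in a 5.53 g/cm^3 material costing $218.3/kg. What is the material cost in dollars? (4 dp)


V = 96.1 * 106.8 * 46.1 = 473146.428 mm^3 = 473.146428 cm^3
Mass = 473.146428 * 5.53 / 1000 = 2.61649975 kg
Cost = 2.61649975 * 218.3 = 571.1819 $


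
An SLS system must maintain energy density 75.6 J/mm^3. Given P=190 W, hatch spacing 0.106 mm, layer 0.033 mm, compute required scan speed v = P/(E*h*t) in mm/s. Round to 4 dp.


v = 190 / (75.6*0.106*0.033) = 718.4756 mm/s


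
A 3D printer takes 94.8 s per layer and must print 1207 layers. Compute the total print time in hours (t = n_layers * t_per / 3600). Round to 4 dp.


t = 1207 * 94.8 / 3600 = 31.7843 hrs


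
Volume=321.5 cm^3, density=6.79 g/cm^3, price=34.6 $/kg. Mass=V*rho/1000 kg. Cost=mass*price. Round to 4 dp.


Mass = 321.5*6.79/1000 = 2.182985 kg
Cost = 2.182985 * 34.6 = 75.5313 $


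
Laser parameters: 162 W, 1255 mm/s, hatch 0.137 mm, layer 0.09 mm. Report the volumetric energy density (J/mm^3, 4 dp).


E = 162 / (1255*0.137*0.09) = 10.4691 J/mm^3


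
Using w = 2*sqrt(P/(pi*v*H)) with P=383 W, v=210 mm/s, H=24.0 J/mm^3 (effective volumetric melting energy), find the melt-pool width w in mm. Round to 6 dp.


w = 2*sqrt(383/(pi*210*24.0)) = 0.311056 mm


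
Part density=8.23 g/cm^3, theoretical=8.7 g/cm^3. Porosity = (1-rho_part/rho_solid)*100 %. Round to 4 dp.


Porosity = (1-8.23/8.7)*100 = 5.4023 %


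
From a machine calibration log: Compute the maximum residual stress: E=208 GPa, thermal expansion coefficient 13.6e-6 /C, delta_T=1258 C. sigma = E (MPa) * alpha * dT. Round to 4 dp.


sigma = 208*1000 * 13.6e-6 * 1258 = 3558.6304 MPa


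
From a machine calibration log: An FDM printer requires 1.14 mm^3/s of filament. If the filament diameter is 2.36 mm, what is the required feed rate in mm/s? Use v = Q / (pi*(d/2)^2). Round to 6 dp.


A = pi*(2.36/2)^2 = 4.374354
v = 1.14 / 4.374354 = 0.26061 mm/s


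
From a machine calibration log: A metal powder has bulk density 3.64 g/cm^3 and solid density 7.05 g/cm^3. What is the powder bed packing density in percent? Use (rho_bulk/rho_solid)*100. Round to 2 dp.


Packing = (3.64/7.05)*100 = 51.63 %


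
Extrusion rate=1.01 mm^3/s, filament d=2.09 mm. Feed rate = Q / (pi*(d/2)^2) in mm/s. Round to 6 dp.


A = pi*(2.09/2)^2 = 3.430698
v = 1.01 / 3.430698 = 0.294401 mm/s


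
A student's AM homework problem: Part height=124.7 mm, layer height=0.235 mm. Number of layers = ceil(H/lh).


Layers = ceil(124.7/0.235) = 531


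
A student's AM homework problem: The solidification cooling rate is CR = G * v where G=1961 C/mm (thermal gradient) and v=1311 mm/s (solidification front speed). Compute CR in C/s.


CR = 1961 * 1311 = 2570871 C/s


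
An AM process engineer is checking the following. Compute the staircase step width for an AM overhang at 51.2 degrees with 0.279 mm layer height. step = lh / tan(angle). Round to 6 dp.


step = 0.279 / tan(51.2) = 0.224322 mm


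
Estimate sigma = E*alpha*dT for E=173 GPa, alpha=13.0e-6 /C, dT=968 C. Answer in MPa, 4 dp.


sigma = 173*1000 * 13.0e-6 * 968 = 2177.032 MPa


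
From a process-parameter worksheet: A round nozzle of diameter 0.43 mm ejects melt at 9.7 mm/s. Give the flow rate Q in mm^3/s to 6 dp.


A = pi*(0.43/2)^2 = 0.14522012 mm^2
Q = 0.14522012 * 9.7 = 1.408635 mm^3/s


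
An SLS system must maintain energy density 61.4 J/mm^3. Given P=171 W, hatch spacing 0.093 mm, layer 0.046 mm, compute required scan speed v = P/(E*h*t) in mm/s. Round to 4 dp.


v = 171 / (61.4*0.093*0.046) = 651.0089 mm/s


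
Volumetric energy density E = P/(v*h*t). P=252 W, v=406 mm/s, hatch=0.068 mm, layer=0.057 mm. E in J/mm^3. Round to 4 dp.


E = 252 / (406*0.068*0.057) = 160.1366 J/mm^3


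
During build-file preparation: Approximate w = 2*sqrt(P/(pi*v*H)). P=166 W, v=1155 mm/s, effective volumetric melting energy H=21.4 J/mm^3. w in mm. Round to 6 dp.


w = 2*sqrt(166/(pi*1155*21.4)) = 0.092472 mm


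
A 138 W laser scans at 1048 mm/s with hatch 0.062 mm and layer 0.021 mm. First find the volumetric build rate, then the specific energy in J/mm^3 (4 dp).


Build rate = 1048 * 0.062 * 0.021 = 1.364496 mm^3/s
SE = 138 / 1.364496 = 101.1362 J/mm^3


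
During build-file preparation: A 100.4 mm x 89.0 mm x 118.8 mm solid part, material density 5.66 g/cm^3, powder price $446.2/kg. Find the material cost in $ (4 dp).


V = 100.4 * 89.0 * 118.8 = 1061549.28 mm^3 = 1061.54928 cm^3
Mass = 1061.54928 * 5.66 / 1000 = 6.00836892 kg
Cost = 6.00836892 * 446.2 = 2680.9342 $


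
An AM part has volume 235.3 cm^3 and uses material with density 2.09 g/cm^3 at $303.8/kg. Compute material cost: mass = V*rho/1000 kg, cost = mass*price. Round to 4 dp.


Mass = 235.3*2.09/1000 = 0.491777 kg
Cost = 0.491777 * 303.8 = 149.4019 $


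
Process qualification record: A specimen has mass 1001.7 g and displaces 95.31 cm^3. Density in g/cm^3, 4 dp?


rho = 1001.7 / 95.31 = 10.5099 g/cm^3


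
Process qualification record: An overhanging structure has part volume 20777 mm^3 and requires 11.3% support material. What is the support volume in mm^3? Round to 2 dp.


V_support = 20777 * 0.113 = 2347.8 mm^3


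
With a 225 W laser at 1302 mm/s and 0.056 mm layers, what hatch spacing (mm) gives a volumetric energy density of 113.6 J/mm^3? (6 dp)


h = 225 / (113.6*1302*0.056) = 0.027165 mm


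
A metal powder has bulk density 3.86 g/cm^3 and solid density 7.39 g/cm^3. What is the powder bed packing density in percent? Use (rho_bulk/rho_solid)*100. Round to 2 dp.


Packing = (3.86/7.39)*100 = 52.23 %


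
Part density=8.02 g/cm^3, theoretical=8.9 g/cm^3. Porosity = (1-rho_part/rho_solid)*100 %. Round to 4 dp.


Porosity = (1-8.02/8.9)*100 = 9.8876 %


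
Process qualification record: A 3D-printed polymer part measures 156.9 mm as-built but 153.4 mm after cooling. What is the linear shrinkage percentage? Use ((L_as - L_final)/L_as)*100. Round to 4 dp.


Shrinkage = ((156.9-153.4)/156.9)*100 = 2.2307 %


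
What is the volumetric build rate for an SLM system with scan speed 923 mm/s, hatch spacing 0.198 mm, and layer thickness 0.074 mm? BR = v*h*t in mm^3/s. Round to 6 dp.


Rate = 923 * 0.198 * 0.074 = 13.523796 mm^3/s


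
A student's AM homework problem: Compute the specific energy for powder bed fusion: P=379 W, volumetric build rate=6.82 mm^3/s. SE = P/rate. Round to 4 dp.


SE = 379 / 6.82 = 55.5718 J/mm^3


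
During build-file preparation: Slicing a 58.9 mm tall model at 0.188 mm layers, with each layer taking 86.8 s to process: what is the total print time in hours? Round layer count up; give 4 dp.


Layers = ceil(58.9/0.188) = 314
t = 314 * 86.8 / 3600 = 7.5709 hrs


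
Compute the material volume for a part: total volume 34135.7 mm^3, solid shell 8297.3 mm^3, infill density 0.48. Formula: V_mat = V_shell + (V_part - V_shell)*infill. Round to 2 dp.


V_infill = (34135.7 - 8297.3) * 0.48 = 12402.43
V_total = 8297.3 + 12402.43 = 20699.73 mm^3


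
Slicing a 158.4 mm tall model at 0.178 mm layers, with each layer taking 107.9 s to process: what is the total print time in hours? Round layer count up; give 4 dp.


Layers = ceil(158.4/0.178) = 890
t = 890 * 107.9 / 3600 = 26.6753 hrs


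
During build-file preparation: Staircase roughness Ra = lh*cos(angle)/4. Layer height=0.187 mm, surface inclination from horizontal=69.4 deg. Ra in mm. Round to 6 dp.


Ra = 0.187 * cos(69.4) / 4 = 0.016449 mm


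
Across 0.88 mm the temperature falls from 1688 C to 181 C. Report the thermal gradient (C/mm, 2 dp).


G = (1688-181)/0.88 = 1712.5 C/mm


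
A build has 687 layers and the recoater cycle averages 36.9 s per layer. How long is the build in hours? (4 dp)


t = 687 * 36.9 / 3600 = 7.0418 hrs


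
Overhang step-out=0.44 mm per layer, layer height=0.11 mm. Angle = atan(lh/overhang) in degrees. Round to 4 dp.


angle = atan(0.11/0.44) = 14.0362 degrees


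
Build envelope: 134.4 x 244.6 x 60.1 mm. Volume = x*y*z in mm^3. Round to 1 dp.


V = 134.4 * 244.6 * 60.1 = 1975741.8 mm^3


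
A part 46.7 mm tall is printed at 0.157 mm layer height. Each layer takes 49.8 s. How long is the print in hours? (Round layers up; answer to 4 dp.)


Layers = ceil(46.7/0.157) = 298
t = 298 * 49.8 / 3600 = 4.1223 hrs


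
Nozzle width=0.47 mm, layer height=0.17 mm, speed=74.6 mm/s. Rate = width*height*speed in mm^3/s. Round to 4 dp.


Rate = 0.47 * 0.17 * 74.6 = 5.9605 mm^3/s


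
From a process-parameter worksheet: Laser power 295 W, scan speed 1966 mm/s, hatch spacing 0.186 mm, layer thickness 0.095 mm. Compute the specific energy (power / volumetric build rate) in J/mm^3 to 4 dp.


Build rate = 1966 * 0.186 * 0.095 = 34.73922 mm^3/s
SE = 295 / 34.73922 = 8.4918 J/mm^3


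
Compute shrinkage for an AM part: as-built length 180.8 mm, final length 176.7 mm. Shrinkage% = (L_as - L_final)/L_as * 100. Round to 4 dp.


Shrinkage = ((180.8-176.7)/180.8)*100 = 2.2677 %


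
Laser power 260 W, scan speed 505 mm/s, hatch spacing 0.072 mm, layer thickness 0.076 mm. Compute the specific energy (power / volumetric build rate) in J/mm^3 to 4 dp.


Build rate = 505 * 0.072 * 0.076 = 2.76336 mm^3/s
SE = 260 / 2.76336 = 94.0884 J/mm^3


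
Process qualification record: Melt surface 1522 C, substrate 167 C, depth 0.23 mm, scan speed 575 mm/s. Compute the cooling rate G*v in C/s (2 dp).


G = (1522-167)/0.23 = 5891.30434783 C/mm
CR = 5891.30434783 * 575 = 3387500.0 C/s


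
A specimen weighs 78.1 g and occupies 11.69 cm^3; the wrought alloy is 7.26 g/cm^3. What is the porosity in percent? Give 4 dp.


rho_part = 78.1 / 11.69 = 6.68092387 g/cm^3
Porosity = (1 - 6.68092387/7.26)*100 = 7.9763 %


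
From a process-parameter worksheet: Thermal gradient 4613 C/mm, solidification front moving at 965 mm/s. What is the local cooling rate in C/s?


CR = 4613 * 965 = 4451545 C/s


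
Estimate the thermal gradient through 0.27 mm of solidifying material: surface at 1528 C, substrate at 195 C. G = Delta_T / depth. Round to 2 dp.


G = (1528-195)/0.27 = 4937.04 C/mm


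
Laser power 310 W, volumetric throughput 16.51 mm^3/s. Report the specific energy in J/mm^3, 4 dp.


SE = 310 / 16.51 = 18.7765 J/mm^3


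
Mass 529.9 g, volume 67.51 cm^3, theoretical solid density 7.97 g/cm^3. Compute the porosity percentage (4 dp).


rho_part = 529.9 / 67.51 = 7.84920752 g/cm^3
Porosity = (1 - 7.84920752/7.97)*100 = 1.5156 %


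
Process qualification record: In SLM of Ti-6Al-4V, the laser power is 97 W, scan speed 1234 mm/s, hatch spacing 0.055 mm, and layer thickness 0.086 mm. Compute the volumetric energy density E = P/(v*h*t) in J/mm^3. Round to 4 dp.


E = 97 / (1234*0.055*0.086) = 16.6186 J/mm^3
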